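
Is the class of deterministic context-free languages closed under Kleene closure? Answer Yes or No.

No

L = {c aⁿbⁿ : n≥0} ∪ {cc aⁿb²ⁿ : n≥0} is a DCFL (the number of leading c's fixes which ratio the DPDA checks), but L* is not. Every word of L starts with c, so in a factorisation of the string cc aⁱbʲ (i≥1) into words of L each factor begins at one of the two c's: either the whole string is a single word of L (forcing j = 2i), or it splits as c · (c aⁱbʲ) with c ∈ L (take n = 0) and c aⁱbʲ ∈ L (forcing j = i). Thus L* ∩ cca⁺b* = {cc aⁿbⁿ : n≥1} ∪ {cc aⁿb²ⁿ : n≥1}. A DPDA for L* would give one for this intersection with a regular set, and, started from its configuration after reading cc, one for {aⁿbⁿ : n≥1} ∪ {aⁿb²ⁿ : n≥1}, which no deterministic PDA accepts (a DPDA for it would have a single run on aⁿb²ⁿ, accepting after the prefix aⁿbⁿ and accepting again after n more b's; an ordinary PDA that simulates it on a's and b's and, at any moment when it is accepting, may switch to reading only a fresh letter d while feeding each d to the simulation as a b, would accept aⁱbʲdᵏ (k≥1) exactly when both aⁱbʲ and aⁱbʲ⁺ᵏ are in the language, i.e. its language intersected with the regular set a*b*d⁺ would be exactly {aⁿbⁿdⁿ : n≥1} — impossible, since context-free languages are closed under intersection with regular sets and {aⁿbⁿdⁿ} is not context-free). So L* is not a DCFL.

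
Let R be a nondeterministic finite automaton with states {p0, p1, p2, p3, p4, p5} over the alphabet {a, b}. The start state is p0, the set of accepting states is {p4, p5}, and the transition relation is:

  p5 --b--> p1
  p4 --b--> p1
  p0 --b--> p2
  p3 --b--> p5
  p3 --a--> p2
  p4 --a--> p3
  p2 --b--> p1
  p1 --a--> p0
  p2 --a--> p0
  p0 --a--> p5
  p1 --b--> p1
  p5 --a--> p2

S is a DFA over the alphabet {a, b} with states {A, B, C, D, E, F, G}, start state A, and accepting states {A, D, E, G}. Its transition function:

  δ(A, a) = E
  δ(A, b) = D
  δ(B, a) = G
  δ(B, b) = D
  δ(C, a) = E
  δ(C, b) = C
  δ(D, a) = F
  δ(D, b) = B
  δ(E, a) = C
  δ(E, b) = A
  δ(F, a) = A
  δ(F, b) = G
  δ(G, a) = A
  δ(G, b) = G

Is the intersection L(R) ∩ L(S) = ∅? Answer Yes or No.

No

The string a is accepted by both R and S.
Hence L(R) ∩ L(S) ≠ ∅.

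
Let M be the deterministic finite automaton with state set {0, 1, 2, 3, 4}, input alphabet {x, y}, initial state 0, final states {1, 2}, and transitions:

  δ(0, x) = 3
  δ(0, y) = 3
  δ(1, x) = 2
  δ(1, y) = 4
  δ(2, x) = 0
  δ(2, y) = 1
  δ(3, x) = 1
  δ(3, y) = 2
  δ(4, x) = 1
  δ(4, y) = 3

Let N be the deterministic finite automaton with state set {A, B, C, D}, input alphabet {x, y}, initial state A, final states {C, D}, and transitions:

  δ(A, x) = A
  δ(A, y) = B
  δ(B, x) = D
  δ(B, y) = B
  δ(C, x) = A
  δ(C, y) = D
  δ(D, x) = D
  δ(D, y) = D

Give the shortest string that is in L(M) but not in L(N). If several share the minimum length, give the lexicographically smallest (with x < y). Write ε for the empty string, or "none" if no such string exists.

xx

The string xx is accepted by M but not by N.
No shorter string lies in the difference, and xx is the lexicographically first length-2 string in L(M) \ L(N).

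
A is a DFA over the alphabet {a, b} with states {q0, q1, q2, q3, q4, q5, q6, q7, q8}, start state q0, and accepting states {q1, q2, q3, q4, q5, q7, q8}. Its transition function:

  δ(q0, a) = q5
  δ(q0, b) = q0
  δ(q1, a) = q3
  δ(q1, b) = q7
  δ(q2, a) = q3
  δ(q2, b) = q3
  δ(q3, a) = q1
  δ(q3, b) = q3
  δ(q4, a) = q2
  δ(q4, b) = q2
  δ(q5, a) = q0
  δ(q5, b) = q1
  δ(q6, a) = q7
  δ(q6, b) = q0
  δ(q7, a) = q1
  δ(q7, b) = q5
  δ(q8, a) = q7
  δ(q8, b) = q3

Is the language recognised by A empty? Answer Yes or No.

The string a is accepted: the run q0 → q5 ends in the accepting state q5.
Since at least one string is accepted, L(A) is not empty.

No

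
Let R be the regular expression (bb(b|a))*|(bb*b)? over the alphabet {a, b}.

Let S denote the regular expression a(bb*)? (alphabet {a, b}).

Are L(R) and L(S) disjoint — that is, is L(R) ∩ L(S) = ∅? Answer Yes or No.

Yes

Converting the expression R to a DFA (subset construction, then merging equivalent states) gives the minimal DFA with states {r0, r1, r2, r3, r4, r5, r6, r7, r8}, start state r0, accepting states {r0, r3, r4, r5, r7} and transitions r0: a→r1, b→r2; r1: a→r1, b→r1; r2: a→r1, b→r3; r3: a→r4, b→r5; r4: a→r1, b→r6; r5: a→r1, b→r7; r6: a→r1, b→r8; r7: a→r1, b→r3; r8: a→r4, b→r4.
Converting the expression S to a DFA (subset construction, then merging equivalent states) gives the minimal DFA with states {s0, s1, s2}, start state s0, accepting states {s1} and transitions s0: a→s1, b→s2; s1: a→s2, b→s1; s2: a→s2, b→s2.
Exploring the product automaton R × S from the start pair (r0, s0), following both machines on each input symbol, reaches 10 state pairs: (r0, s0), (r1, s1), (r2, s2), (r1, s2), (r3, s2), (r4, s2), (r5, s2), (r6, s2), (r7, s2), (r8, s2).
R accepts in {r0, r3, r4, r5, r7} and S accepts in {s1}; no reachable pair has both components accepting, so no string drives both machines to acceptance simultaneously and L(R) ∩ L(S) = ∅.
So no string is accepted by both, and the intersection is empty.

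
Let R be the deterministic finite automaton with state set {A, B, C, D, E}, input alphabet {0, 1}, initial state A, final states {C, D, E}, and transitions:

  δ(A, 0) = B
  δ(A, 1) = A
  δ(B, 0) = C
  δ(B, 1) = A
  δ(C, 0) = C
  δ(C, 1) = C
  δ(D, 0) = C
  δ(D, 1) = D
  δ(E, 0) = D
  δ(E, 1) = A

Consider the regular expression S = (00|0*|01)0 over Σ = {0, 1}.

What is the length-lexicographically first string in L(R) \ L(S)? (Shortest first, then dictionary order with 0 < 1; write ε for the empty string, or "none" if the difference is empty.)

001

The string 001 is accepted by R but not by S.
No shorter string lies in the difference, and 001 is the lexicographically first length-3 string in L(R) \ L(S).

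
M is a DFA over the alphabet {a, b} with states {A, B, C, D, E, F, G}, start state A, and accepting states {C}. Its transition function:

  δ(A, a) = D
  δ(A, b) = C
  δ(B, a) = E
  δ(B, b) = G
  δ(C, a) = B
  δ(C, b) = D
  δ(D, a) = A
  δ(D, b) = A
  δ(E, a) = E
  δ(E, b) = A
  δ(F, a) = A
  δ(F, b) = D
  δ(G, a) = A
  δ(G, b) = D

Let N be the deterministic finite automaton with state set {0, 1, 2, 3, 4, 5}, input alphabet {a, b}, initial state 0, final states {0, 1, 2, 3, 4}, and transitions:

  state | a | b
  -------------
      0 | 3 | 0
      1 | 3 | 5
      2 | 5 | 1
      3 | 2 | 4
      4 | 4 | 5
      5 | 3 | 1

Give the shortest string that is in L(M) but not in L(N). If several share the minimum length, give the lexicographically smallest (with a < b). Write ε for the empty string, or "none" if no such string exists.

The string abb is accepted by M but not by N.
No shorter string lies in the difference, and abb is the lexicographically first length-3 string in L(M) \ L(N).

abb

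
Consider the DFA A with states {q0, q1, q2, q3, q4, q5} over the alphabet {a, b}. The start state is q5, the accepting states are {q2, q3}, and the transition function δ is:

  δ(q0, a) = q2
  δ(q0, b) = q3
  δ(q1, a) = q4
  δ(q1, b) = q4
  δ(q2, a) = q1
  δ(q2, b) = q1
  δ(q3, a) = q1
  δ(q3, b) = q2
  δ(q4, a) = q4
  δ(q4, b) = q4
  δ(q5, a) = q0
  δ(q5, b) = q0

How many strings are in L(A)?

The useful subgraph on states {q0, q2, q3, q5} is acyclic, so L(A) is finite; the longest accepting path visits 4 useful states, giving maximum string length 3.
Counting accepting paths from q5 by length: 4 of length 2, 2 of length 3. Total 6.

6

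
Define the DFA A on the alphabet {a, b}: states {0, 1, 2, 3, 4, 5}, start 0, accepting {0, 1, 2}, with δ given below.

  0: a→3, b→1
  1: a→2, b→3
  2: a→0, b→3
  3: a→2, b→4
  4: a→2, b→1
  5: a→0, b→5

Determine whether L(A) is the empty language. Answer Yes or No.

No

The empty string ε is accepted: the run 0 ends in the accepting state 0.
Since at least one string is accepted, L(A) is not empty.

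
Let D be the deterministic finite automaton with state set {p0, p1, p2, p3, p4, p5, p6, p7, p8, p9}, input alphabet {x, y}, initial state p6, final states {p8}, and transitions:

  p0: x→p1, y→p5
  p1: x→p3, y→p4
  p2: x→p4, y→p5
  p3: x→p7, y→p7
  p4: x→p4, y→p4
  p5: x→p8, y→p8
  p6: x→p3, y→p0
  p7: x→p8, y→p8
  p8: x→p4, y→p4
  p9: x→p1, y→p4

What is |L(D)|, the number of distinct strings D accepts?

10

The useful subgraph on states {p0, p1, p3, p5, p6, p7, p8} is acyclic, so L(D) is finite; the longest accepting path visits 6 useful states, giving maximum string length 5.
Counting accepting paths from p6 by length: 6 of length 3, 4 of length 5. Total 10.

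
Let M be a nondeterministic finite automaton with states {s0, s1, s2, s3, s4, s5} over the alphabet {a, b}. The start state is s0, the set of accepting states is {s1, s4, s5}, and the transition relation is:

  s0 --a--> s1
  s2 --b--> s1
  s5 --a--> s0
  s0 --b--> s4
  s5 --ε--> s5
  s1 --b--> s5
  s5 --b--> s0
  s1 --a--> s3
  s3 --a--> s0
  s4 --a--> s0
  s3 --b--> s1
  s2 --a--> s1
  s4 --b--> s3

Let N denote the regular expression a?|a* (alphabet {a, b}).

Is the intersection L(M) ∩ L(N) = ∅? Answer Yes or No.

No

The string a is accepted by both M and N.
Hence L(M) ∩ L(N) ≠ ∅.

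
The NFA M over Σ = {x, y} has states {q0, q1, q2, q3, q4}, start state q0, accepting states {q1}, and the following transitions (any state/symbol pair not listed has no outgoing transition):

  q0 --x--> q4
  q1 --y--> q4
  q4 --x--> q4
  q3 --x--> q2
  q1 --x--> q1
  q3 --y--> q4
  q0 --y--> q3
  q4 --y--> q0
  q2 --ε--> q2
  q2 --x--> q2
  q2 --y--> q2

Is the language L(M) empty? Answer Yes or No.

Yes

The states reachable from the start state are {q0, q2, q3, q4}.
None of the accepting states {q1} is reachable, so no string is accepted and L(M) = ∅.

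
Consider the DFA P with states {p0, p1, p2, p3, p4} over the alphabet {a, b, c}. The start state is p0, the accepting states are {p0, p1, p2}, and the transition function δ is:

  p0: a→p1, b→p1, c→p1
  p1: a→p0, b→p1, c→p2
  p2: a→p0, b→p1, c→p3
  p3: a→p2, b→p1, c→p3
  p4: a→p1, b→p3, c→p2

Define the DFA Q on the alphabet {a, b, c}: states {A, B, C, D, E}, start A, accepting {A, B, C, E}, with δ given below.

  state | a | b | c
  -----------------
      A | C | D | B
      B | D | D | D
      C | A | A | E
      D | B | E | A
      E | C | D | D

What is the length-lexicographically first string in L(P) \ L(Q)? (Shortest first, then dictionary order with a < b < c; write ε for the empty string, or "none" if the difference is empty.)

b

The string b is accepted by P but not by Q.
No shorter string lies in the difference, and b is the lexicographically first length-1 string in L(P) \ L(Q).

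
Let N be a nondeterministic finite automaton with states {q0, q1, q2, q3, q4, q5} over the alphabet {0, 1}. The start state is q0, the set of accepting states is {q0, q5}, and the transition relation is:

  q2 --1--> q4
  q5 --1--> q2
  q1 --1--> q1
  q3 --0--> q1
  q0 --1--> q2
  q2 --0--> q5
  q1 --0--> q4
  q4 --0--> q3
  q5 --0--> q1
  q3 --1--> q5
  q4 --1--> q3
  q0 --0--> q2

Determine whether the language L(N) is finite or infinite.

infinite

State q1 is reachable from the start and can reach an accepting state, and it lies on the cycle q1 → q1.
Traversing that cycle any number of times yields accepted strings of unbounded length, so the language is infinite.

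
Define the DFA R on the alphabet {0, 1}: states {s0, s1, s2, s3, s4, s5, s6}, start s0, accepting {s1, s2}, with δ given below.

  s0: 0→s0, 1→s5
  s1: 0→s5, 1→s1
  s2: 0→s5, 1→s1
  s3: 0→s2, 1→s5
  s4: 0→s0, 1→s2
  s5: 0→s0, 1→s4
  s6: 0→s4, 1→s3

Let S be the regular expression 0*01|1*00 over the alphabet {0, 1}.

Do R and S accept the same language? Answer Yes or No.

No

The string 111 is accepted by R but rejected by S.
So L(R) ≠ L(S).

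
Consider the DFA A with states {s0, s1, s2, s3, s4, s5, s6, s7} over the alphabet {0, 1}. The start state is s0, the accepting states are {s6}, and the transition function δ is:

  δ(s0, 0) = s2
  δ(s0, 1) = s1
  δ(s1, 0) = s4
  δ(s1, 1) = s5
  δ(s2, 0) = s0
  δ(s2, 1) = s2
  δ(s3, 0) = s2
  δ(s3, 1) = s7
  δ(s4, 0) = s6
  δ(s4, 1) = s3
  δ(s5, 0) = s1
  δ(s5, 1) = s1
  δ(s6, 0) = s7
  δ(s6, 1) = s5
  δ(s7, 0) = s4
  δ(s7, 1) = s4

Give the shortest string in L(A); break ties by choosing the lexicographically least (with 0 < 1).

A breadth-first search from s0 reaches an accepting state first via the path s0 → s1 → s4 → s6 on input 100.
No string of length < 3 is accepted (BFS exhausts all shorter strings without reaching an accepting state), and 100 is the lexicographically least accepting string of length 3.

100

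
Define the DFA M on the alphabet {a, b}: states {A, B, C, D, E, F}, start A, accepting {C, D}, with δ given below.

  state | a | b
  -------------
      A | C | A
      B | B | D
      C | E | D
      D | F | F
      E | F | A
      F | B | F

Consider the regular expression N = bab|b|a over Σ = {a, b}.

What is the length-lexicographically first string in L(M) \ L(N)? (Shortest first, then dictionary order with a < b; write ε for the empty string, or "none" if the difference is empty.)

ab

The string ab is accepted by M but not by N.
No shorter string lies in the difference, and ab is the lexicographically first length-2 string in L(M) \ L(N).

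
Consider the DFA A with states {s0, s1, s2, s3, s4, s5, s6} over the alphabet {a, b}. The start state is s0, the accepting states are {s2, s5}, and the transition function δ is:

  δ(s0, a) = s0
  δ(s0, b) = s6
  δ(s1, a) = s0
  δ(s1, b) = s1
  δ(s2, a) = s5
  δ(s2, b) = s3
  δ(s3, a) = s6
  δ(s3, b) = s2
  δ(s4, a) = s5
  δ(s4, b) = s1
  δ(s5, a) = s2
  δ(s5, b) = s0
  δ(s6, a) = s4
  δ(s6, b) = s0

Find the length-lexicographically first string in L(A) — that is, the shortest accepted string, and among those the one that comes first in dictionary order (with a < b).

baa

A breadth-first search from s0 reaches an accepting state first via the path s0 → s6 → s4 → s5 on input baa.
No string of length < 3 is accepted (BFS exhausts all shorter strings without reaching an accepting state), and baa is the lexicographically least accepting string of length 3.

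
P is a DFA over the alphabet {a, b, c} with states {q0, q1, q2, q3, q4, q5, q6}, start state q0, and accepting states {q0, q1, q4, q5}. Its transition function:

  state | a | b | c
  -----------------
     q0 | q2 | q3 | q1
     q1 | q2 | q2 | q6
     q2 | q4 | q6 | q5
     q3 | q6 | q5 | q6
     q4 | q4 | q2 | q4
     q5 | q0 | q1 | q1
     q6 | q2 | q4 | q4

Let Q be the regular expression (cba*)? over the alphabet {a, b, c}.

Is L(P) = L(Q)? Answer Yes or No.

No

The string c is accepted by P but rejected by Q.
So L(P) ≠ L(Q).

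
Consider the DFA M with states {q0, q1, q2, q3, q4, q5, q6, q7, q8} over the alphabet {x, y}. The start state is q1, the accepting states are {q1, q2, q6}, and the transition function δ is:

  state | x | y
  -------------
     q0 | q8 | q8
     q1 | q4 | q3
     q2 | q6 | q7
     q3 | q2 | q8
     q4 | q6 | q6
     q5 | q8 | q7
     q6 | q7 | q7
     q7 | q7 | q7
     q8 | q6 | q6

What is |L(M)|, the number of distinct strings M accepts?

7

The useful subgraph on states {q1, q2, q3, q4, q6, q8} is acyclic, so L(M) is finite; the longest accepting path visits 4 useful states, giving maximum string length 3.
Counting accepting paths from q1 by length: 1 of length 0, 3 of length 2, 3 of length 3. Total 7.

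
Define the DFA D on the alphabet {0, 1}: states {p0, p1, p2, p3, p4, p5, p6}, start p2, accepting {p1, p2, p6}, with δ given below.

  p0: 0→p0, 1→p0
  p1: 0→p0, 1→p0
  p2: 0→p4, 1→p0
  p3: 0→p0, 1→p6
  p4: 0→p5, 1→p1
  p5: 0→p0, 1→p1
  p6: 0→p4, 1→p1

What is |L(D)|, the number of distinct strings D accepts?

The useful subgraph on states {p1, p2, p4, p5} is acyclic, so L(D) is finite; the longest accepting path visits 4 useful states, giving maximum string length 3.
Counting accepting paths from p2 by length: 1 of length 0, 1 of length 2, 1 of length 3. Total 3.

3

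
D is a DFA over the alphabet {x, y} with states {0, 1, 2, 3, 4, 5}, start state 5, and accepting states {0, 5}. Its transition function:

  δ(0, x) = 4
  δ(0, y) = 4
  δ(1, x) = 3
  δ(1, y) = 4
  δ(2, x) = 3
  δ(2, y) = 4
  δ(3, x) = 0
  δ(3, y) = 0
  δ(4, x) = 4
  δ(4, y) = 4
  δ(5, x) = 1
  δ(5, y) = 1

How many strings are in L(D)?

The useful subgraph on states {0, 1, 3, 5} is acyclic, so L(D) is finite; the longest accepting path visits 4 useful states, giving maximum string length 3.
Counting accepting paths from 5 by length: 1 of length 0, 4 of length 3. Total 5.

5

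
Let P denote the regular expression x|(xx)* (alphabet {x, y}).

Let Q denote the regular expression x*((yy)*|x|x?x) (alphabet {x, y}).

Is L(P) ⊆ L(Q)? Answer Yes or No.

Converting the expression P to a DFA (subset construction, then merging equivalent states) gives the minimal DFA with states {p0, p1, p2, p3, p4}, start state p0, accepting states {p0, p1, p3} and transitions p0: x→p1, y→p2; p1: x→p3, y→p2; p2: x→p2, y→p2; p3: x→p4, y→p2; p4: x→p3, y→p2.
Converting the expression Q to a DFA (subset construction, then merging equivalent states) gives the minimal DFA with states {q0, q1, q2, q3}, start state q0, accepting states {q0, q3} and transitions q0: x→q0, y→q1; q1: x→q2, y→q3; q2: x→q2, y→q2; q3: x→q2, y→q1.
Exploring the product automaton P × Q from the start pair (p0, q0), following both machines on each input symbol, reaches 7 state pairs: (p0, q0), (p1, q0), (p2, q1), (p3, q0), (p2, q2), (p2, q3), (p4, q0).
P accepts in {p0, p1, p3} and Q accepts in {q0, q3}. The reachable pairs whose P-component is accepting are (p0, q0), (p1, q0), (p3, q0); in each of them the Q-component is accepting too, so the product for L(P) \ L(Q) (P-component accepting, Q-component rejecting) has no reachable accepting pair and the difference is empty.
Hence every string in L(P) is also in L(Q).

Yes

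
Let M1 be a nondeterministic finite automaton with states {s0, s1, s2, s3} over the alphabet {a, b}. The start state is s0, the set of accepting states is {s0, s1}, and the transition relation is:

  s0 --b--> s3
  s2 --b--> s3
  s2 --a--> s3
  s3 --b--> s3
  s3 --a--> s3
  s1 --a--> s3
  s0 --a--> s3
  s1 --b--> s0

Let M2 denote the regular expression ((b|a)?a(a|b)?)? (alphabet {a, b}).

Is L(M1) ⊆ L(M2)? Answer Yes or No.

Converting the expression M2 to a DFA (subset construction, then merging equivalent states) gives the minimal DFA with states {r0, r1, r2, r3, r4, r5}, start state r0, accepting states {r0, r1, r3, r4} and transitions r0: a→r1, b→r2; r1: a→r3, b→r4; r2: a→r3, b→r5; r3: a→r4, b→r4; r4: a→r5, b→r5; r5: a→r5, b→r5.
Exploring the product automaton M1 × M2 from the start pair (s0, r0), following both machines on each input symbol, reaches 6 state pairs: (s0, r0), (s3, r1), (s3, r2), (s3, r3), (s3, r4), (s3, r5).
M1 accepts in {s0, s1} and M2 accepts in {r0, r1, r3, r4}. The reachable pairs whose M1-component is accepting are (s0, r0); in each of them the M2-component is accepting too, so the product for L(M1) \ L(M2) (M1-component accepting, M2-component rejecting) has no reachable accepting pair and the difference is empty.
Hence every string in L(M1) is also in L(M2).

Yes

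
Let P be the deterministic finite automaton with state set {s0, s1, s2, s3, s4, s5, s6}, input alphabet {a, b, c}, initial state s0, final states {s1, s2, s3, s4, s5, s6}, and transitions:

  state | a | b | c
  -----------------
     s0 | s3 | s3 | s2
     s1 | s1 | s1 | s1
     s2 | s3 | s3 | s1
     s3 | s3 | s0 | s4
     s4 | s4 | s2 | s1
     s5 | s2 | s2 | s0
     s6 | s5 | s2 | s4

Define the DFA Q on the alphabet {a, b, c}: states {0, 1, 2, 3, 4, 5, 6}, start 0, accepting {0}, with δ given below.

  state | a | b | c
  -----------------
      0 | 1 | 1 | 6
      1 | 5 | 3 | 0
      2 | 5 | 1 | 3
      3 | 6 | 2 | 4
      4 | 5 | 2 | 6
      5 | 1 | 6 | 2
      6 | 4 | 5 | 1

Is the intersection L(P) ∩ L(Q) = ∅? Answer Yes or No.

The string ac is accepted by both P and Q.
Hence L(P) ∩ L(Q) ≠ ∅.

No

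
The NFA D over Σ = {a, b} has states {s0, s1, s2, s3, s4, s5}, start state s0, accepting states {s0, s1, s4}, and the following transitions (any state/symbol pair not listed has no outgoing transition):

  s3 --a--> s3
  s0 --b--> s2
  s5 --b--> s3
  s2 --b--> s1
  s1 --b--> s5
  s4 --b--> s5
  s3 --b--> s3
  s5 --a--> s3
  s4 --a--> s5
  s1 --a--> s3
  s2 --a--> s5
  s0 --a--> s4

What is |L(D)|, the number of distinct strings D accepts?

The useful subgraph on states {s0, s1, s2, s4} is acyclic, so L(D) is finite; the longest accepting path visits 3 useful states, giving maximum string length 2.
Counting accepting paths from s0 by length: 1 of length 0, 1 of length 1, 1 of length 2. Total 3.

3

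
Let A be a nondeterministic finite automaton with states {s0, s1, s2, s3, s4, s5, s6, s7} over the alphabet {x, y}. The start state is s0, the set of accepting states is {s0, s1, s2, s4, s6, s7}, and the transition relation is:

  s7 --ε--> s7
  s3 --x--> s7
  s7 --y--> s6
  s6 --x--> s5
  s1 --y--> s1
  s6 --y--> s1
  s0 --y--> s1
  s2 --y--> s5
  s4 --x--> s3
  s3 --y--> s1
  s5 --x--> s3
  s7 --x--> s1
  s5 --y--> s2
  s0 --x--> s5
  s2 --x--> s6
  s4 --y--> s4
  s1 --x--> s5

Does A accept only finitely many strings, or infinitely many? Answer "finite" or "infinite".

infinite

State s1 is reachable from the start and can reach an accepting state, and it lies on the cycle s1 → s1.
Traversing that cycle any number of times yields accepted strings of unbounded length, so the language is infinite.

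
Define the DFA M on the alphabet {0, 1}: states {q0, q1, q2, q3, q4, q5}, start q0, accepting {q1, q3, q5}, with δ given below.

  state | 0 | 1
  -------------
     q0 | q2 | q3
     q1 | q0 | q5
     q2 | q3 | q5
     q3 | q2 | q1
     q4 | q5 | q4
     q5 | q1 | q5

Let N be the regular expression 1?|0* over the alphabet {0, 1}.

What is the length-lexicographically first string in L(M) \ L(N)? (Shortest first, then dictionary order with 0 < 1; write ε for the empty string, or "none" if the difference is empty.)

The string 01 is accepted by M but not by N.
No shorter string lies in the difference, and 01 is the lexicographically first length-2 string in L(M) \ L(N).

01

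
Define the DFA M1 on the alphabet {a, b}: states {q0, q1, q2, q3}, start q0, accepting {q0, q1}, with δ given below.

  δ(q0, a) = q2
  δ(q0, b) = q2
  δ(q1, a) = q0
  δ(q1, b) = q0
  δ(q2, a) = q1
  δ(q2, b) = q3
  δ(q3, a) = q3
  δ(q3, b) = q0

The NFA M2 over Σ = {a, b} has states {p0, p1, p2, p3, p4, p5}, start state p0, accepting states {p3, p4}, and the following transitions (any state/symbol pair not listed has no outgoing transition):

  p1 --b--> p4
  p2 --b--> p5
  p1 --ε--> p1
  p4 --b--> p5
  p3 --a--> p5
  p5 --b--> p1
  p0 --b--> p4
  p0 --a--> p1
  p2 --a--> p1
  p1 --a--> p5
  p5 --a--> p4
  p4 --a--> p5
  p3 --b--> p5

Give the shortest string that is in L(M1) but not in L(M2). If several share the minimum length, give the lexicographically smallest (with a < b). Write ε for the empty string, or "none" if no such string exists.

The empty string ε is accepted by M1 but not by M2.
Since ε is the unique shortest string, it is the required witness.

ε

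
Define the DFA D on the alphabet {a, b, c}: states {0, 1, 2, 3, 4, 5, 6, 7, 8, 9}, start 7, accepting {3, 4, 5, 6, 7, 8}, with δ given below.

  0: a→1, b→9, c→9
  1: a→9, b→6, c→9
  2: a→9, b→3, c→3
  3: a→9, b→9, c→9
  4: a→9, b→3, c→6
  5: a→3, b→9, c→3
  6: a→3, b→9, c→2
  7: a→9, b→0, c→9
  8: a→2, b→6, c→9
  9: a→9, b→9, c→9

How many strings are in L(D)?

5

The useful subgraph on states {0, 1, 2, 3, 6, 7} is acyclic, so L(D) is finite; the longest accepting path visits 6 useful states, giving maximum string length 5.
Counting accepting paths from 7 by length: 1 of length 0, 1 of length 3, 1 of length 4, 2 of length 5. Total 5.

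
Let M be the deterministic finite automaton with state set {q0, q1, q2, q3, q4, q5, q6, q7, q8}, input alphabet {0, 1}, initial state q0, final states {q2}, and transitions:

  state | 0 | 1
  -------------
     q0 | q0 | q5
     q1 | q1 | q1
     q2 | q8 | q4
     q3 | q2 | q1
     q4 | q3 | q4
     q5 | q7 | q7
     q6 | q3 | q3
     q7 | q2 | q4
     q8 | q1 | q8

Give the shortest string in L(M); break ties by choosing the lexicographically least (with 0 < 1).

A breadth-first search from q0 reaches an accepting state first via the path q0 → q5 → q7 → q2 on input 100.
No string of length < 3 is accepted (BFS exhausts all shorter strings without reaching an accepting state), and 100 is the lexicographically least accepting string of length 3.

100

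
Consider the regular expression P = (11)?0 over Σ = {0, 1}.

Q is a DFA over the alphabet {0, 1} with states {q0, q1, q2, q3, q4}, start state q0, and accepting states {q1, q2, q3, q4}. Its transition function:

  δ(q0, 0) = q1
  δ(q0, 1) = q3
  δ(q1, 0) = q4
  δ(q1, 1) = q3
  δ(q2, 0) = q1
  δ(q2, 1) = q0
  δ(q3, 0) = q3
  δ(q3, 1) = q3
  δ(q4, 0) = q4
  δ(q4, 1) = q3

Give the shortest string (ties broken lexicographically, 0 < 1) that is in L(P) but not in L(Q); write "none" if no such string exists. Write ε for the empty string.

Converting the expression P to a DFA (subset construction, then merging equivalent states) gives the minimal DFA with states {p0, p1, p2, p3, p4}, start state p0, accepting states {p1} and transitions p0: 0→p1, 1→p2; p1: 0→p3, 1→p3; p2: 0→p3, 1→p4; p3: 0→p3, 1→p3; p4: 0→p1, 1→p3.
Exploring the product automaton P × Q from the start pair (p0, q0), following both machines on each input symbol, reaches 7 state pairs: (p0, q0), (p1, q1), (p2, q3), (p3, q4), (p3, q3), (p4, q3), (p1, q3).
P accepts in {p1} and Q accepts in {q1, q2, q3, q4}. The reachable pairs whose P-component is accepting are (p1, q1), (p1, q3); in each of them the Q-component is accepting too, so the product for L(P) \ L(Q) (P-component accepting, Q-component rejecting) has no reachable accepting pair and the difference is empty.
So every string accepted by P is also accepted by Q: L(P) \ L(Q) = ∅ and there is no such string.

none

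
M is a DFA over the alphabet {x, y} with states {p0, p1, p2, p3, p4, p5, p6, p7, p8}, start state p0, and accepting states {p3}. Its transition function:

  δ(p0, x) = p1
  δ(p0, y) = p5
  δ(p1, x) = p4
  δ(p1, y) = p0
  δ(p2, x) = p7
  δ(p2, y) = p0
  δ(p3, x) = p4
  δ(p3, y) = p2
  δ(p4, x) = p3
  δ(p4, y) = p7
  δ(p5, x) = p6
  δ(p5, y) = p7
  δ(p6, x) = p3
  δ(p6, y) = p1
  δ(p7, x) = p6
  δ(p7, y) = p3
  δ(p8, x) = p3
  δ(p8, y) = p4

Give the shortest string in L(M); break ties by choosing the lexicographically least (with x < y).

xxx

A breadth-first search from p0 reaches an accepting state first via the path p0 → p1 → p4 → p3 on input xxx.
No string of length < 3 is accepted (BFS exhausts all shorter strings without reaching an accepting state), and xxx is the lexicographically least accepting string of length 3.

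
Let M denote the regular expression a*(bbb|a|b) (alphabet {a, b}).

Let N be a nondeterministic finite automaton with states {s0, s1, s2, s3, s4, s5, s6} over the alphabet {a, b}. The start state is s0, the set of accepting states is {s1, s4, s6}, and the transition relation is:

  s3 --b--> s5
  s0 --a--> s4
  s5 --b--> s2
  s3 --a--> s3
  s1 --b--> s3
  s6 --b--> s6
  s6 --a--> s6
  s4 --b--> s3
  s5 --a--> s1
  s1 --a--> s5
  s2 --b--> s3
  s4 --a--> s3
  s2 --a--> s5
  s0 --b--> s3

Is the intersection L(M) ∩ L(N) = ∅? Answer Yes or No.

The string a is accepted by both M and N.
Hence L(M) ∩ L(N) ≠ ∅.

No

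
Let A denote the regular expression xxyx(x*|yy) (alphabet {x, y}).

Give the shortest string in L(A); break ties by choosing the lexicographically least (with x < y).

xxyx

By inspection of the expression, no string of length less than 4 matches, and xxyx is the lexicographically first match of length 4.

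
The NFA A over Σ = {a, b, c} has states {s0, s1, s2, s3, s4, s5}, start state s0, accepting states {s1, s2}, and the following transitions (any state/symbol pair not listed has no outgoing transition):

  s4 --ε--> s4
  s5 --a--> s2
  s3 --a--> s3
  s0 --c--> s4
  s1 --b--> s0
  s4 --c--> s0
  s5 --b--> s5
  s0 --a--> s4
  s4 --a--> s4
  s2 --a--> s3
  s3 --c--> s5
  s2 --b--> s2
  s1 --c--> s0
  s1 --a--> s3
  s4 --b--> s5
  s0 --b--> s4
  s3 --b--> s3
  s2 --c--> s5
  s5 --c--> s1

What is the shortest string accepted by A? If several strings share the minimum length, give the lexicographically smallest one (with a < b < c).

A breadth-first search from s0 reaches an accepting state first via the path s0 → s4 → s5 → s2 on input aba.
No string of length < 3 is accepted (BFS exhausts all shorter strings without reaching an accepting state), and aba is the lexicographically least accepting string of length 3.

aba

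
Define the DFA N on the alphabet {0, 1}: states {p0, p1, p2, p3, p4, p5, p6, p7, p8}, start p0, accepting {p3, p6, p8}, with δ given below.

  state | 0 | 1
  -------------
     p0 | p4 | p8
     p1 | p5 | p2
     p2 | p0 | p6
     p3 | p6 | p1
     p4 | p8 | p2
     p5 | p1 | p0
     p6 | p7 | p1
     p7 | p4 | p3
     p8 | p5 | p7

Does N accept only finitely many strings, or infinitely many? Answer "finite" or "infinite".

infinite

State p0 is reachable from the start and can reach an accepting state, and it lies on the cycle p0 → p8 → p5 → p0.
Traversing that cycle any number of times yields accepted strings of unbounded length, so the language is infinite.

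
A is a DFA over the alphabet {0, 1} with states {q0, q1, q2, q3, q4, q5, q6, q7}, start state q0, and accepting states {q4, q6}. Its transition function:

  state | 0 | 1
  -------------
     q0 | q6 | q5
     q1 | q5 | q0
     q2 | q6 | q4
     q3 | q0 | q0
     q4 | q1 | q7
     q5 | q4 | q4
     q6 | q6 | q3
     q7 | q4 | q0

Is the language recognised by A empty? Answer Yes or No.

The string 0 is accepted: the run q0 → q6 ends in the accepting state q6.
Since at least one string is accepted, L(A) is not empty.

No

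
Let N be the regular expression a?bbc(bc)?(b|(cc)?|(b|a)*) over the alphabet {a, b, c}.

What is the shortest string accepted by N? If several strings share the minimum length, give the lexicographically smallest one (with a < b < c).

bbc

By inspection of the expression, no string of length less than 3 matches, and bbc is the lexicographically first match of length 3.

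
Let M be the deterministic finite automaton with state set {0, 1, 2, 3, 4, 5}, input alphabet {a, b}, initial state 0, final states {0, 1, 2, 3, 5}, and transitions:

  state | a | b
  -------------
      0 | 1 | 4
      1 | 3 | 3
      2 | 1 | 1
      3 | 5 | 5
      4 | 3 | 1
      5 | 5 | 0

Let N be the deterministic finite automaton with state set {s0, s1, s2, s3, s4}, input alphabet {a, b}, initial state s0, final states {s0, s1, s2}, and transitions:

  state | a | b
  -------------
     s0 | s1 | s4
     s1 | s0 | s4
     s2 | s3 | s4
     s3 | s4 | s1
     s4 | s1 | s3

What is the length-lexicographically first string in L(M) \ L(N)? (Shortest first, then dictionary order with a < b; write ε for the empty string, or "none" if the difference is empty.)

ab

The string ab is accepted by M but not by N.
No shorter string lies in the difference, and ab is the lexicographically first length-2 string in L(M) \ L(N).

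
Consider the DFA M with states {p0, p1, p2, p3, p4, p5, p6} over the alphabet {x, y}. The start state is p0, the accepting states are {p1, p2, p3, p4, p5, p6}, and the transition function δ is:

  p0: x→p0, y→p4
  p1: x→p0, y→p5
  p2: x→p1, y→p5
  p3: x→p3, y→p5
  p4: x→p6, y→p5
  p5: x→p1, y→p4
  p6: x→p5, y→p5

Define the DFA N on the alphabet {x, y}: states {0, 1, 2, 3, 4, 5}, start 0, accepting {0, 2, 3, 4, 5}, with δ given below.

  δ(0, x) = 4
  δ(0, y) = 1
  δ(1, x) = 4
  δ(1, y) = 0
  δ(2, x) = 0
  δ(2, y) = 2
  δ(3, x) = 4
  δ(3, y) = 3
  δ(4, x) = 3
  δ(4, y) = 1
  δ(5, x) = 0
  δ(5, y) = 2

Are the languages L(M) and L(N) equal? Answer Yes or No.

The string y is accepted by M but rejected by N.
So L(M) ≠ L(N).

No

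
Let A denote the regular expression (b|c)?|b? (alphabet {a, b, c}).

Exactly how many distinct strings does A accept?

The expression has no Kleene star, so L(A) is finite. Expanding the alternatives gives {ε, b, c}.
That is 1 of length 0, 2 of length 1: 3 strings in all.

3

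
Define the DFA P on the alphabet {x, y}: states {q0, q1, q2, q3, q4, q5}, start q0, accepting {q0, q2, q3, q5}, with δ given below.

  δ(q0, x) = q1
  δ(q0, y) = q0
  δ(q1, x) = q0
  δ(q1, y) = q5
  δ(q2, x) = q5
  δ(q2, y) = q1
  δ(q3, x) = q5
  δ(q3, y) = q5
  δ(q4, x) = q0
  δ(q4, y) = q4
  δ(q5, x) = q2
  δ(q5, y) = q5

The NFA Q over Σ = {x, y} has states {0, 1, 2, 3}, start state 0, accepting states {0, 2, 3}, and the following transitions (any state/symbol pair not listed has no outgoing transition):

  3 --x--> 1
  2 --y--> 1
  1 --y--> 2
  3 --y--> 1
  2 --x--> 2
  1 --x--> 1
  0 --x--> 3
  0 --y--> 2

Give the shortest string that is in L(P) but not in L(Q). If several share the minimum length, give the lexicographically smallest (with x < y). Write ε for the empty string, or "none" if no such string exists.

The string xx is accepted by P but not by Q.
No shorter string lies in the difference, and xx is the lexicographically first length-2 string in L(P) \ L(Q).

xx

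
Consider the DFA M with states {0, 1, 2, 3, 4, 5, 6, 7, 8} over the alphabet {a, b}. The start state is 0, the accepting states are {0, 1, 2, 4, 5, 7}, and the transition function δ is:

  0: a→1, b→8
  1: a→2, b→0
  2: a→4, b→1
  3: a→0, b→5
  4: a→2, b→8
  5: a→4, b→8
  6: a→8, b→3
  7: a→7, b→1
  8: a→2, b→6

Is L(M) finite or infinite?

infinite

State 0 is reachable from the start and can reach an accepting state, and it lies on the cycle 0 → 8 → 2 → 1 → 0.
Traversing that cycle any number of times yields accepted strings of unbounded length, so the language is infinite.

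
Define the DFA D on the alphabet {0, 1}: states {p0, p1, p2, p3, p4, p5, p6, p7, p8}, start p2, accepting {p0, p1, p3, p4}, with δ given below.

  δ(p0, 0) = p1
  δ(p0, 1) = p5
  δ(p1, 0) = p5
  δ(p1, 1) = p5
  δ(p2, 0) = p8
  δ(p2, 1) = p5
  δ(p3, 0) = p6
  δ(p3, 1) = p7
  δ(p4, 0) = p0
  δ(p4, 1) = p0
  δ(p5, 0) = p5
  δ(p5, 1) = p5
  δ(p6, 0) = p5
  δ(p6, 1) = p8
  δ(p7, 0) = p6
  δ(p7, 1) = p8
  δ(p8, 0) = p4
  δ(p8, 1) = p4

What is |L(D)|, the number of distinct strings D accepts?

10

The useful subgraph on states {p0, p1, p2, p4, p8} is acyclic, so L(D) is finite; the longest accepting path visits 5 useful states, giving maximum string length 4.
Counting accepting paths from p2 by length: 2 of length 2, 4 of length 3, 4 of length 4. Total 10.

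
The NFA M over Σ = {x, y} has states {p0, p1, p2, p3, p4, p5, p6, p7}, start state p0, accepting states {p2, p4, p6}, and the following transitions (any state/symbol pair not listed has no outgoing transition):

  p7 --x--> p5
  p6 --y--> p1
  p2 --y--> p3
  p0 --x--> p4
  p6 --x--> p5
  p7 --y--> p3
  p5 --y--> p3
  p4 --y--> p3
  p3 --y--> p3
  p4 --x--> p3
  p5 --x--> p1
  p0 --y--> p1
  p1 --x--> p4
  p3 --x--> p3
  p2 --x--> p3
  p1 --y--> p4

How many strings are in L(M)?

3

The useful subgraph on states {p0, p1, p4} is acyclic, so L(M) is finite; the longest accepting path visits 3 useful states, giving maximum string length 2.
Counting accepting paths from p0 by length: 1 of length 1, 2 of length 2. Total 3.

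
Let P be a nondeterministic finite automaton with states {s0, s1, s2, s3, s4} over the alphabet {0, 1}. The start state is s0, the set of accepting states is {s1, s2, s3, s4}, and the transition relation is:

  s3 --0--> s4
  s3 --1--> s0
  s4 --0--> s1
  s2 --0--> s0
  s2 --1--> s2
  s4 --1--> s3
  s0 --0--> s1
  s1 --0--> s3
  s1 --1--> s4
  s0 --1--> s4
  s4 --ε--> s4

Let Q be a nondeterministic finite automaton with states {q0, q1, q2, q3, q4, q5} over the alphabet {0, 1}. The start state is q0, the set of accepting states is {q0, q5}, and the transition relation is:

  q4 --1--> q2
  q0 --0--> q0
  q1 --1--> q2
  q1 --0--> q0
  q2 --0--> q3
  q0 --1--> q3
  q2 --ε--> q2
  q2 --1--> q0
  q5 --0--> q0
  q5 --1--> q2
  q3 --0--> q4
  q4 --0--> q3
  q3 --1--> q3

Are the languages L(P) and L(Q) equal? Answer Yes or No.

No

The string 1 is accepted by P but rejected by Q.
So L(P) ≠ L(Q).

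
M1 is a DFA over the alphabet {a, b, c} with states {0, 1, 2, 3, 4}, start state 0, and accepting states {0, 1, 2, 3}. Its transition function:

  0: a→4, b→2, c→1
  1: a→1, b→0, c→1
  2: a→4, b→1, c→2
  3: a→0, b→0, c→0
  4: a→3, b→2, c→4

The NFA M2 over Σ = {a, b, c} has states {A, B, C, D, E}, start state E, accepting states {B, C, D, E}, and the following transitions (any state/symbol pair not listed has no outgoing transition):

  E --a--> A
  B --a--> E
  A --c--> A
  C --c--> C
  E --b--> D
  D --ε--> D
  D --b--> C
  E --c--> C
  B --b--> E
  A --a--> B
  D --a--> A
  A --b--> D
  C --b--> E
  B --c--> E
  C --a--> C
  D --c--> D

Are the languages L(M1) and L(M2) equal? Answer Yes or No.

Exploring the product automaton M1 × M2 from the start pair (0, E), following both machines on each input symbol, reaches 5 state pairs: (0, E), (4, A), (2, D), (1, C), (3, B).
M1 accepts in {0, 1, 2, 3} and M2 accepts in {B, C, D, E}. In every reachable pair the two components are either both accepting — (0, E), (2, D), (1, C), (3, B) — or both non-accepting, so no string is accepted by exactly one of the machines: L(M1) \ L(M2) and L(M2) \ L(M1) are both empty.
Hence every string is accepted by M1 iff it is accepted by M2, and the two languages coincide.

Yes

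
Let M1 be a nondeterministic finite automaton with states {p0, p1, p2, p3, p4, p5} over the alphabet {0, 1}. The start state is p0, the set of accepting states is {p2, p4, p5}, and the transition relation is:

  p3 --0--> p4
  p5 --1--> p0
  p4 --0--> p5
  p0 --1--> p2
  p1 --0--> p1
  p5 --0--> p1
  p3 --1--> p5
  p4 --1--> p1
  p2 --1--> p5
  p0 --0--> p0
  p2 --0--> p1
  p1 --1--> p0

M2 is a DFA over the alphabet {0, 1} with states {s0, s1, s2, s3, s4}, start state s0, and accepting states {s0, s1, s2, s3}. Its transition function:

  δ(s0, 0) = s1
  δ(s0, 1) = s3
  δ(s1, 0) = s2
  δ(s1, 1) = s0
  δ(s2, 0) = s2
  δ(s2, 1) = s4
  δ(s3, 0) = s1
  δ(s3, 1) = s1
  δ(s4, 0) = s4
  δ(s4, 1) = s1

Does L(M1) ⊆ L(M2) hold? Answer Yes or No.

The string 001 is in L(M1) but not in L(M2).
So L(M1) ⊄ L(M2).

No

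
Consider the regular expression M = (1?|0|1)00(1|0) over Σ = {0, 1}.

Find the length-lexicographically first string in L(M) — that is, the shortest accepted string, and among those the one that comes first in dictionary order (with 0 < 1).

By inspection of the expression, no string of length less than 3 matches, and 000 is the lexicographically first match of length 3.

000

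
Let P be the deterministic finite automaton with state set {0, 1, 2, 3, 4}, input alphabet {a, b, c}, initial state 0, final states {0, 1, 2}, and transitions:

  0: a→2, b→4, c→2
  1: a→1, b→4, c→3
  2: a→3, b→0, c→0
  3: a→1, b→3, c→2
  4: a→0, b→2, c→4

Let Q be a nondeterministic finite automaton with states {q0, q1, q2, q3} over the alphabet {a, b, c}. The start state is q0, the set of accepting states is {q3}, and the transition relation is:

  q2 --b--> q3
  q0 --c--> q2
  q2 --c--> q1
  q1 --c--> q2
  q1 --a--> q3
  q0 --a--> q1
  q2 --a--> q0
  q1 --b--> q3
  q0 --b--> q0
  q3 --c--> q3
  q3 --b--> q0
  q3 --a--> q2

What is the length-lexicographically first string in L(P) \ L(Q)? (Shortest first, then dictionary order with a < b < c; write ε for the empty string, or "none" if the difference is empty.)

The empty string ε is accepted by P but not by Q.
Since ε is the unique shortest string, it is the required witness.

ε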